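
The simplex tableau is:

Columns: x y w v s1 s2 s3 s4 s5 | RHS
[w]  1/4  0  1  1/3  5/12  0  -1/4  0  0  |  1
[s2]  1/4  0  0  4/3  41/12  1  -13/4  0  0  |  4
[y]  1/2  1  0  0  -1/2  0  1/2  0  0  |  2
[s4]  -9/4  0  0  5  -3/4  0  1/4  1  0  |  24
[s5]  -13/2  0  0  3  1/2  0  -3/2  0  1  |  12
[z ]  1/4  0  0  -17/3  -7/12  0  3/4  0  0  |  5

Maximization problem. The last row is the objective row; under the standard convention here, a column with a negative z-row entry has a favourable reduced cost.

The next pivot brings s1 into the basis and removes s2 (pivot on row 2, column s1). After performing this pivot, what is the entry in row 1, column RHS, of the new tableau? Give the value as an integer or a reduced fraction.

21/41

Pivot element is row 2, column s1: 41/12.
Normalize row 2: new (row 2, RHS) = 4/(41/12) = 48/41.
row 1 ← row 1 − (5/12)·(new row 2): 1 − (5/12)·(48/41) = 21/41.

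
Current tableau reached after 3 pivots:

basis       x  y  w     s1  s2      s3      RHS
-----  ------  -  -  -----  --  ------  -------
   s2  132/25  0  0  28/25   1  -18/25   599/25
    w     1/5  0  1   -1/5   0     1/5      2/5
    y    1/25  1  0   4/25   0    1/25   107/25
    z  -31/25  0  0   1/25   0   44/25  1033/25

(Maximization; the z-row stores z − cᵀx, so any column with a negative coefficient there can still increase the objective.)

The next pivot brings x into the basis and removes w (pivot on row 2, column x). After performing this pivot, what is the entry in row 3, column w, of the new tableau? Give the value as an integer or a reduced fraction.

Pivot element is row 2, column x: 1/5.
Normalize row 2: new (row 2, w) = 1/(1/5) = 5.
row 3 ← row 3 − (1/25)·(new row 2): 0 − (1/25)·5 = -1/5.

-1/5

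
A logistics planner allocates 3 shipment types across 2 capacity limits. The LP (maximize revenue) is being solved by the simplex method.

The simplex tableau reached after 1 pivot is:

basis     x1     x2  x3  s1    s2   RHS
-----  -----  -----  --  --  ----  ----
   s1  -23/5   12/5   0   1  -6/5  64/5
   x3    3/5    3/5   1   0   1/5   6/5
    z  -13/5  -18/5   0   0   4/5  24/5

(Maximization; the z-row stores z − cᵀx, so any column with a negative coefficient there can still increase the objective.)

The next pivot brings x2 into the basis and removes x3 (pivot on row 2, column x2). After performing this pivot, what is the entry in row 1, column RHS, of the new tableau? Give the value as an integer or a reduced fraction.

8

Pivot element is row 2, column x2: 3/5.
Normalize row 2: new (row 2, RHS) = (6/5)/(3/5) = 2.
row 1 ← row 1 − (12/5)·(new row 2): 64/5 − (12/5)·2 = 8.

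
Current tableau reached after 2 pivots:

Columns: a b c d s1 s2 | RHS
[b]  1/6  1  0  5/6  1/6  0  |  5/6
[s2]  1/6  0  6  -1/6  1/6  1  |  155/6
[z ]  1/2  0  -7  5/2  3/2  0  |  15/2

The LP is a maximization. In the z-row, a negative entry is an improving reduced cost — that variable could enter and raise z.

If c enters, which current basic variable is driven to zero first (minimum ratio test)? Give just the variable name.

Ratios: row 1 (b): entry 0 ≤ 0, skip; row 2 (s2): (155/6)/6 = 155/36.
Minimum ratio 155/36 is in the s2 row, so s2 leaves.

s2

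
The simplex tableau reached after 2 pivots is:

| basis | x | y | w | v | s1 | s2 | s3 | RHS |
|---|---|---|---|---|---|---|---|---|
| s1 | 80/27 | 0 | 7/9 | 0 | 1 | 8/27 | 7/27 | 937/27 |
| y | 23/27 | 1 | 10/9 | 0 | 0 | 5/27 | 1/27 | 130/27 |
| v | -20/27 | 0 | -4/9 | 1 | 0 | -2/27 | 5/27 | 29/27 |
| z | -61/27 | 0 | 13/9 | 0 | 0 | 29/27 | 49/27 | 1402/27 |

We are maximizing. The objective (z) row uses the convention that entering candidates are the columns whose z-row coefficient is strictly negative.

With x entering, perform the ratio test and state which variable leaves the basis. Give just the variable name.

Ratios: row 1 (s1): (937/27)/(80/27) = 937/80; row 2 (y): (130/27)/(23/27) = 130/23; row 3 (v): entry -20/27 ≤ 0, skip.
Minimum ratio 130/23 is in the y row, so y leaves.

y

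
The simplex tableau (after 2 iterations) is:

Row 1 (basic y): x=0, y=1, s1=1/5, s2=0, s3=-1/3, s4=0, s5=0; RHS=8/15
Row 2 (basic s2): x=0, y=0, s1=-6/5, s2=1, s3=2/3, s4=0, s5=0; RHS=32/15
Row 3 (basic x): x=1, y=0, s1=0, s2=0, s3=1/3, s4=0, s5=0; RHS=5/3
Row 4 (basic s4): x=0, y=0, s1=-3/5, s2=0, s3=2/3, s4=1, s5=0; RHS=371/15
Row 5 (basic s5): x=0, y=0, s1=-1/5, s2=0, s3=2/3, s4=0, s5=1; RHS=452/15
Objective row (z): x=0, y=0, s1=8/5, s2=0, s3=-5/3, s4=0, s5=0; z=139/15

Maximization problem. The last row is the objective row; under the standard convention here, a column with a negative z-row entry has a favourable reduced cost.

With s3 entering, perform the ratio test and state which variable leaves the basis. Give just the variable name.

s2

Ratios: row 1 (y): entry -1/3 ≤ 0, skip; row 2 (s2): (32/15)/(2/3) = 16/5; row 3 (x): (5/3)/(1/3) = 5; row 4 (s4): (371/15)/(2/3) = 371/10; row 5 (s5): (452/15)/(2/3) = 226/5.
Minimum ratio 16/5 is in the s2 row, so s2 leaves.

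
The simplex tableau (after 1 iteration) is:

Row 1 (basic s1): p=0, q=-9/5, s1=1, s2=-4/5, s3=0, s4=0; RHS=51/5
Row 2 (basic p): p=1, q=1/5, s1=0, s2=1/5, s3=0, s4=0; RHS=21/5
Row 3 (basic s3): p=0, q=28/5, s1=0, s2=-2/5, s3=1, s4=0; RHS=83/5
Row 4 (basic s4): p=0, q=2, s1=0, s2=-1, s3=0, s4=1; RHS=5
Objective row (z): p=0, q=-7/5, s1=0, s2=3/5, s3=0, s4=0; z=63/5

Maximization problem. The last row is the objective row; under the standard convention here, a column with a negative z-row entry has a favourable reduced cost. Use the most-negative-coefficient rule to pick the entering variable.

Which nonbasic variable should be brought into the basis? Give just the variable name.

q

Objective-row coefficients: p: 0, q: -7/5, s1: 0, s2: 3/5, s3: 0, s4: 0.
The most negative is -7/5 in column q, so q enters.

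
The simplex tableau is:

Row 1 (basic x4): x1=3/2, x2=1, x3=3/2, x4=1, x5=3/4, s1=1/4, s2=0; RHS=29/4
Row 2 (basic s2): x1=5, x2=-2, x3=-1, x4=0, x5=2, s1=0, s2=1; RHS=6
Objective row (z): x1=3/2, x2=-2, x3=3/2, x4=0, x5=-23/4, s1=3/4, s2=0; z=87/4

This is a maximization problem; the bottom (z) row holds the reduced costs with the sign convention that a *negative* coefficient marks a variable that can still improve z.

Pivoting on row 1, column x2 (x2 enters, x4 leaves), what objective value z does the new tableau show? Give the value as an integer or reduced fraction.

145/4

Minimum ratio for x2: (29/4)/1 = 29/4.
z changes by −(z-row coeff of x2)·ratio = −(-2)·(29/4) = 29/2.
New z = 87/4 + (29/2) = 145/4.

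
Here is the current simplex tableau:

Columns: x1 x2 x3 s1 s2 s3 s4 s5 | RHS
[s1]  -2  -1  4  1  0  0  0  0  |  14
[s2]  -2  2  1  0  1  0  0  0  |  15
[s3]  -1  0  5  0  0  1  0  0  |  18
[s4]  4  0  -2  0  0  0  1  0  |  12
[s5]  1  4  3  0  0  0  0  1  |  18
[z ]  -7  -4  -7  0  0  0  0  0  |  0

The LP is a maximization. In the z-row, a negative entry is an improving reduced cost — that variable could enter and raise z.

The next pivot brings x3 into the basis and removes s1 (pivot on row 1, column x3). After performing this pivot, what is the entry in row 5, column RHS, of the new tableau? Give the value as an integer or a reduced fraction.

15/2

Pivot element is row 1, column x3: 4.
Normalize row 1: new (row 1, RHS) = 14/4 = 7/2.
row 5 ← row 5 − 3·(new row 1): 18 − 3·(7/2) = 15/2.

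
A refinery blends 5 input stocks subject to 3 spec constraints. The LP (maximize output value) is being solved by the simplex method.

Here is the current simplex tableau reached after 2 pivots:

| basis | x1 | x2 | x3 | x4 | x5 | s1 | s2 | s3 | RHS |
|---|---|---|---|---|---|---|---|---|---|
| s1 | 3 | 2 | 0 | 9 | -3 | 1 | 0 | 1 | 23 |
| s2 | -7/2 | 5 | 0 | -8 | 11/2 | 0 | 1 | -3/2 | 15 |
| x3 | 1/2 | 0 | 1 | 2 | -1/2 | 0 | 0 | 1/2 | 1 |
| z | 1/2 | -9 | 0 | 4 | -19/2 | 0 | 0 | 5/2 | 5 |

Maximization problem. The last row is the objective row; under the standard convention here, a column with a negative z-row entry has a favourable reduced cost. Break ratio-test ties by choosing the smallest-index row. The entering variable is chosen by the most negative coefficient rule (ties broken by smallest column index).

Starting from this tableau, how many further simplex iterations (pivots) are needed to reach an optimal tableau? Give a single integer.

3

pivot: x5 in, s2 out → z = 340/11
pivot: x4 in, x3 out → z = 344/7
pivot: x1 in, x4 out → z = 103
No improving column remains; optimal.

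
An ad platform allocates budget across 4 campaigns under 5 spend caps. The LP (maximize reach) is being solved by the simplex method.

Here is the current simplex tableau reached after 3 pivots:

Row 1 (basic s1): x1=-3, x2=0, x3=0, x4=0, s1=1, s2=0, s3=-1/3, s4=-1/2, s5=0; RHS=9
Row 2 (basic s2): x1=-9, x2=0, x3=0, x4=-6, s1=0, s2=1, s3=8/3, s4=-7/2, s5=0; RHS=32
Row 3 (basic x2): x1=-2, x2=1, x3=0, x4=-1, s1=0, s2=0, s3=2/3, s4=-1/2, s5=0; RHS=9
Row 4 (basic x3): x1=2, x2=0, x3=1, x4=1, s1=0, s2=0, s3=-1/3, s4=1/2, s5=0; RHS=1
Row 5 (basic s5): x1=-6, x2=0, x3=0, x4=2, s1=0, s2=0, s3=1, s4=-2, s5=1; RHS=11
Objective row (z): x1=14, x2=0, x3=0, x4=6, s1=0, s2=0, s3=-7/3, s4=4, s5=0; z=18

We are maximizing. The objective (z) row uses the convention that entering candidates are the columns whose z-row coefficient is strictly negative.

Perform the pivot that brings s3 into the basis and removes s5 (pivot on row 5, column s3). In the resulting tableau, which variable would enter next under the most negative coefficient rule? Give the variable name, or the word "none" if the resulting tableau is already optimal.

s4

Pivot element 1. New z-row = old z-row − (-7/3)·(row 5/1).
Updated z-row coefficients: x1: 0, x2: 0, x3: 0, x4: 32/3, s1: 0, s2: 0, s3: 0, s4: -2/3, s5: 7/3.
The most negative is -2/3 in column s4, so s4 would enter next.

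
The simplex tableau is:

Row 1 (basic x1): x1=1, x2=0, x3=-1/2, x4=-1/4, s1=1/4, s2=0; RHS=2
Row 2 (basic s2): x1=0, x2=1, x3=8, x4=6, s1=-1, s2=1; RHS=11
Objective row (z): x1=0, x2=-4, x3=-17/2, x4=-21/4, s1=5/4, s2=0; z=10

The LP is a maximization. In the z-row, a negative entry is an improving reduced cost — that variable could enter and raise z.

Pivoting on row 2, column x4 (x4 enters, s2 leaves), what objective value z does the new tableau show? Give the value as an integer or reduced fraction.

157/8

Minimum ratio for x4: 11/6 = 11/6.
z changes by −(z-row coeff of x4)·ratio = −(-21/4)·(11/6) = 77/8.
New z = 10 + (77/8) = 157/8.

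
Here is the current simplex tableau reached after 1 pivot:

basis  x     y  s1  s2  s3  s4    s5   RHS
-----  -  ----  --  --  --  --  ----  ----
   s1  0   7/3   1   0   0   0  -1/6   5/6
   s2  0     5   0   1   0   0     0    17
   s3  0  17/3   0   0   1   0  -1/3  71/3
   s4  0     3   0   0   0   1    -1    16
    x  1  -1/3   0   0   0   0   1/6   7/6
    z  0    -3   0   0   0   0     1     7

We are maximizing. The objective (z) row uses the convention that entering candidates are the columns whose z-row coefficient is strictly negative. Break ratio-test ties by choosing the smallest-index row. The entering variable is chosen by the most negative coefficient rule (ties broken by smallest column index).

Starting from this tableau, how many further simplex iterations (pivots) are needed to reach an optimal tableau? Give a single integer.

1

pivot: y in, s1 out → z = 113/14
No improving column remains; optimal.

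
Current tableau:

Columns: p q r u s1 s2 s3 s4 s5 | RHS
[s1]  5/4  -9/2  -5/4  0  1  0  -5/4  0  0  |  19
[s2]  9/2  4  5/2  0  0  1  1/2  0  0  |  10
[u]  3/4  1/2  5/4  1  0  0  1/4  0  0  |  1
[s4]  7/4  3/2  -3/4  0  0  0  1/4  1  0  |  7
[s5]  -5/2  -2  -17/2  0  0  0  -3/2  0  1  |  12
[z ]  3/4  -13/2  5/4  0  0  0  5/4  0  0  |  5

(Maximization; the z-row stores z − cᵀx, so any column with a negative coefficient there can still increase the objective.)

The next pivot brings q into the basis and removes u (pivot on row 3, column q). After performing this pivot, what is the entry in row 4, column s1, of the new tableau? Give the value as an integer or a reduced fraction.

0

Pivot element is row 3, column q: 1/2.
Normalize row 3: new (row 3, s1) = 0/(1/2) = 0.
row 4 ← row 4 − (3/2)·(new row 3): 0 − (3/2)·0 = 0.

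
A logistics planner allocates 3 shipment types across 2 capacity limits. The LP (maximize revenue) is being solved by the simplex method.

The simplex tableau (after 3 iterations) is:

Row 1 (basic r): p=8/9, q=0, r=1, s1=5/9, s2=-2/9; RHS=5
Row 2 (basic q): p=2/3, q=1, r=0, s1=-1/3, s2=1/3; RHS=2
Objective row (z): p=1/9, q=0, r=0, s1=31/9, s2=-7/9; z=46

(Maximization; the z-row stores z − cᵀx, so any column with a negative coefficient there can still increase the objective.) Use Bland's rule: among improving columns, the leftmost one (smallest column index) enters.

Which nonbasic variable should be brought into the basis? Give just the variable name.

Objective-row coefficients: p: 1/9, q: 0, r: 0, s1: 31/9, s2: -7/9.
Improving columns: s2. Bland's rule picks the smallest column index → s2.

s2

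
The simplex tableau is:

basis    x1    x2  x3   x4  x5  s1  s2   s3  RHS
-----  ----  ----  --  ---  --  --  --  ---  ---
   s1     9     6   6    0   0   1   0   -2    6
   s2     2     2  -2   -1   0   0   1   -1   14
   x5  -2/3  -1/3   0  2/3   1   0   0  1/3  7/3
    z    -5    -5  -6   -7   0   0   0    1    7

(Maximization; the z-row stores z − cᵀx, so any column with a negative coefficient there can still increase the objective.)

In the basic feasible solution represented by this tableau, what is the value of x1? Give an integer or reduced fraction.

0

x1 is nonbasic (not in the basis column), so its value in the current BFS is 0.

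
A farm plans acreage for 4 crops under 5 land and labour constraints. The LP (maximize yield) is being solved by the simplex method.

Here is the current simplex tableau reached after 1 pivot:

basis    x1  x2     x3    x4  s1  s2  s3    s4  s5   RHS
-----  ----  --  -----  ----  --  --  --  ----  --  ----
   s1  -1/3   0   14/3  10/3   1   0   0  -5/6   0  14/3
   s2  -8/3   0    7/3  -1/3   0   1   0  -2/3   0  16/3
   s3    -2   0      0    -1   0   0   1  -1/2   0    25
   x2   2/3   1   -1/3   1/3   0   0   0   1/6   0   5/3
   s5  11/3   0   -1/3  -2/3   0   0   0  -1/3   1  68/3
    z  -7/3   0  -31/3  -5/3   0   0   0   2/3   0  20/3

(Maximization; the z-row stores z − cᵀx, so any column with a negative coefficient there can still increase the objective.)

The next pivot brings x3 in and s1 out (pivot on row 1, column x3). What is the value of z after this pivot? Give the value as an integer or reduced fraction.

17

Minimum ratio for x3: (14/3)/(14/3) = 1.
z changes by −(z-row coeff of x3)·ratio = −(-31/3)·1 = 31/3.
New z = 20/3 + (31/3) = 17.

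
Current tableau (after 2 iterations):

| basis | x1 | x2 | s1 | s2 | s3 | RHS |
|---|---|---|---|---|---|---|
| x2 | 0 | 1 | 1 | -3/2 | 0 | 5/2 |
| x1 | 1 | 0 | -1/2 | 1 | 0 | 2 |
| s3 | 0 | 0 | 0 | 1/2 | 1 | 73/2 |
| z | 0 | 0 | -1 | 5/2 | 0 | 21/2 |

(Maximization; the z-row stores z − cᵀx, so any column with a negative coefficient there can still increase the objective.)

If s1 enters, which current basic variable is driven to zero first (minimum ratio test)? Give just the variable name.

x2

Ratios: row 1 (x2): (5/2)/1 = 5/2; row 2 (x1): entry -1/2 ≤ 0, skip; row 3 (s3): entry 0 ≤ 0, skip.
Minimum ratio 5/2 is in the x2 row, so x2 leaves.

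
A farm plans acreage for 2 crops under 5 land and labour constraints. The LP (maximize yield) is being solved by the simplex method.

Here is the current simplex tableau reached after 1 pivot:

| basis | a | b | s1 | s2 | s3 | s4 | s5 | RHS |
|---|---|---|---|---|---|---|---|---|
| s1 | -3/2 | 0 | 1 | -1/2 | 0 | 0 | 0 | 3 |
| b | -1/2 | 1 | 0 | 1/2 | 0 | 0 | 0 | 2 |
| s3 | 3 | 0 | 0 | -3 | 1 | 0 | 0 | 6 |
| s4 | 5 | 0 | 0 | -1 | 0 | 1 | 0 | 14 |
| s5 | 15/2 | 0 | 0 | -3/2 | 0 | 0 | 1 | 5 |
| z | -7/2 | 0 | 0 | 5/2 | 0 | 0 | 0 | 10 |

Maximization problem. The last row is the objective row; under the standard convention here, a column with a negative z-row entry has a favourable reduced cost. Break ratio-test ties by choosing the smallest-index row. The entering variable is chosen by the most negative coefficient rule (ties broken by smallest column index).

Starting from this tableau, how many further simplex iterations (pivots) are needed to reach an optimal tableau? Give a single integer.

pivot: a in, s5 out → z = 37/3
No improving column remains; optimal.

1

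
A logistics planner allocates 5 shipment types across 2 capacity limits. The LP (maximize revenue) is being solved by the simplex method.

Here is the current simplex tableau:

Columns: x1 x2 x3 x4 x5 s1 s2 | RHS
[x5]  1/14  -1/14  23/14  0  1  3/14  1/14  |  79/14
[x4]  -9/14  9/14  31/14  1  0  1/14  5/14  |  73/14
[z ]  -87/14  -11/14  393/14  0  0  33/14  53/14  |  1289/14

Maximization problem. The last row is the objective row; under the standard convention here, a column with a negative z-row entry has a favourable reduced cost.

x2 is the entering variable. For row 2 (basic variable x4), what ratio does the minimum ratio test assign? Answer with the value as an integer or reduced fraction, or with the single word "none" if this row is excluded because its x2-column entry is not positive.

73/9

Ratio = RHS / (x2 entry) = (73/14) / (9/14) = 73/9.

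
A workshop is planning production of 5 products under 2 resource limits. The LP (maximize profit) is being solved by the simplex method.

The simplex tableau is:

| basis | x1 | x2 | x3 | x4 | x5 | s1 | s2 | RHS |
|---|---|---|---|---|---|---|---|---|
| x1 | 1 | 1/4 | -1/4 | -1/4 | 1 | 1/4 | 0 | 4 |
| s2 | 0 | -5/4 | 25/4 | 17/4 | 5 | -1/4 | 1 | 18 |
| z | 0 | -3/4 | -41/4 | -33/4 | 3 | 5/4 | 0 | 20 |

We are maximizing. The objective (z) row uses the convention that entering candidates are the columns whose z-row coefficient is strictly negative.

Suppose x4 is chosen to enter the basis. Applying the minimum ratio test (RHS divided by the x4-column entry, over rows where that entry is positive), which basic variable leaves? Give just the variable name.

Ratios: row 1 (x1): entry -1/4 ≤ 0, skip; row 2 (s2): 18/(17/4) = 72/17.
Minimum ratio 72/17 is in the s2 row, so s2 leaves.

s2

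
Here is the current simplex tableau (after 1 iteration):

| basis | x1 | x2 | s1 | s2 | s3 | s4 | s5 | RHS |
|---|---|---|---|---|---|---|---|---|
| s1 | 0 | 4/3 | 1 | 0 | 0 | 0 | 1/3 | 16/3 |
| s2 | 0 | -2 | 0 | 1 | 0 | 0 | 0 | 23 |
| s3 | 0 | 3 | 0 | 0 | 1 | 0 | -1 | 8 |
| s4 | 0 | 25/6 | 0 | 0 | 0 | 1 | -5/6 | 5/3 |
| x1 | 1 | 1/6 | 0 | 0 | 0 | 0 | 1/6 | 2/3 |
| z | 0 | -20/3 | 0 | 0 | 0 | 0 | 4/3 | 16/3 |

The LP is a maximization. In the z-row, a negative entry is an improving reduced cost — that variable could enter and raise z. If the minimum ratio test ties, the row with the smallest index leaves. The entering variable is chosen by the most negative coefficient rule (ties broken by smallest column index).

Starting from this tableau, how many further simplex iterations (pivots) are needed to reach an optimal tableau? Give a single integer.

pivot: x2 in, s4 out → z = 8
No improving column remains; optimal.

1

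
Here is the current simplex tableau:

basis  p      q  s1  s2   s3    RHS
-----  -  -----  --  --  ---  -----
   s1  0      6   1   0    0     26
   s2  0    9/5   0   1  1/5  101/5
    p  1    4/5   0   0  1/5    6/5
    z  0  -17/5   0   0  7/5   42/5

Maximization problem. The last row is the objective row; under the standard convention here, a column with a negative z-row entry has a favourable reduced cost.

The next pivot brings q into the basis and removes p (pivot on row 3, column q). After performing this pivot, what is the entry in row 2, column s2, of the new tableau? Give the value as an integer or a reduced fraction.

1

Pivot element is row 3, column q: 4/5.
Normalize row 3: new (row 3, s2) = 0/(4/5) = 0.
row 2 ← row 2 − (9/5)·(new row 3): 1 − (9/5)·0 = 1.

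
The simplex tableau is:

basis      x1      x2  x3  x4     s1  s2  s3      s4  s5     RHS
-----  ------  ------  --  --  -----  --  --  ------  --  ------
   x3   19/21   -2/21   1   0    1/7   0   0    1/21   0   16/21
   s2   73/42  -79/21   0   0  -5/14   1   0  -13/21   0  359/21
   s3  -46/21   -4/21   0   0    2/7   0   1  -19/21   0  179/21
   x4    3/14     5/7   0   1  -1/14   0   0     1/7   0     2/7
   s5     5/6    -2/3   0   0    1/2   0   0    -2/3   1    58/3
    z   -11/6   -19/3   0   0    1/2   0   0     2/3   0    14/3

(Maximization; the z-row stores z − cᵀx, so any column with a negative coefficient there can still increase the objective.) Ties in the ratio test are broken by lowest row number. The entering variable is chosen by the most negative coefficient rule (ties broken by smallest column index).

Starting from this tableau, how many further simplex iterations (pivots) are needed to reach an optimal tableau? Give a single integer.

2

pivot: x2 in, x4 out → z = 36/5
pivot: s1 in, x3 out → z = 8
No improving column remains; optimal.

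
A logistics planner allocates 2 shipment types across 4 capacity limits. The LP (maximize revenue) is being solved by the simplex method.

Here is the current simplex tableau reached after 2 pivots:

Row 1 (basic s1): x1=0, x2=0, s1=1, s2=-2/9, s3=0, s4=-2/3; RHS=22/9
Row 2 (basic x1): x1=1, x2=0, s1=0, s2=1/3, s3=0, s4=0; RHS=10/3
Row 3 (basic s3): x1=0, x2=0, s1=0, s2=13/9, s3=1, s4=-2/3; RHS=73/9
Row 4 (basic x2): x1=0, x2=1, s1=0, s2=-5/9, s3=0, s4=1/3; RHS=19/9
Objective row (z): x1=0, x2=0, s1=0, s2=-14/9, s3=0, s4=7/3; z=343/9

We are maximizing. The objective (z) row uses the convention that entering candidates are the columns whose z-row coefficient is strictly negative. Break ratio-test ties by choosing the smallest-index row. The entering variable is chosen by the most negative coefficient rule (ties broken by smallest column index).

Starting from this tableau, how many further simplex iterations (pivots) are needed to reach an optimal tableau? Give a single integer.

pivot: s2 in, s3 out → z = 609/13
No improving column remains; optimal.

1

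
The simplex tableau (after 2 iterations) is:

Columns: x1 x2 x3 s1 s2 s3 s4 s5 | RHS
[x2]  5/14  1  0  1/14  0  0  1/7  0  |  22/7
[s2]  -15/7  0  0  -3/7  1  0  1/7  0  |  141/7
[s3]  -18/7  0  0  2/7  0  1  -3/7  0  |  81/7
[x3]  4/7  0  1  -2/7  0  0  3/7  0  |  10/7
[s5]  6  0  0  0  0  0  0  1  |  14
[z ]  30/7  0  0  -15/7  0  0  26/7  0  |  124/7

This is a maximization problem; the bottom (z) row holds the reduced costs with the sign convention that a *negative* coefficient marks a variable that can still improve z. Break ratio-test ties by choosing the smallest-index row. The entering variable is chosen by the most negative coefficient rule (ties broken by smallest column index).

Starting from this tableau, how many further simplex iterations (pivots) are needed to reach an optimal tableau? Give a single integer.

2

pivot: s1 in, s3 out → z = 209/2
pivot: x1 in, x2 out → z = 433/4
No improving column remains; optimal.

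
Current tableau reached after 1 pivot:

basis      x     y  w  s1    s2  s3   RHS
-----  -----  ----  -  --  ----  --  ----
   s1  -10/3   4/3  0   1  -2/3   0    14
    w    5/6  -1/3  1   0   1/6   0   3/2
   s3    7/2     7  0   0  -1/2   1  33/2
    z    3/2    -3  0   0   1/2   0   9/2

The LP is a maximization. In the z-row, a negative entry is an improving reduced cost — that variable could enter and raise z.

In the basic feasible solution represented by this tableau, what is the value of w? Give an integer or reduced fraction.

3/2

w is basic (row 2); its value is the RHS of that row: 3/2.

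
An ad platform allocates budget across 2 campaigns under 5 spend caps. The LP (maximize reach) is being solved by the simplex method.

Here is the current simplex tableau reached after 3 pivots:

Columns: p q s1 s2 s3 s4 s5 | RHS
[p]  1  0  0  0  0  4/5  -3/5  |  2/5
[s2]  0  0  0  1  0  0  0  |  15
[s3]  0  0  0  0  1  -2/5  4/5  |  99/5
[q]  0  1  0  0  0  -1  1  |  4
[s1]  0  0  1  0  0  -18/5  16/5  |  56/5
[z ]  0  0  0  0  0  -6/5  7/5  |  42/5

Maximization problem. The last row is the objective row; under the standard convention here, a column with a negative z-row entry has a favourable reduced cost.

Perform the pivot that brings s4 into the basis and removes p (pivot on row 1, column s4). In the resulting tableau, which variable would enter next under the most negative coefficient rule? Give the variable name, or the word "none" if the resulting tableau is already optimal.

none

Pivot element 4/5. New z-row = old z-row − (-6/5)·(row 1/(4/5)).
Updated z-row coefficients: p: 3/2, q: 0, s1: 0, s2: 0, s3: 0, s4: 0, s5: 1/2.
No coefficient is strictly negative; the tableau after this pivot is optimal.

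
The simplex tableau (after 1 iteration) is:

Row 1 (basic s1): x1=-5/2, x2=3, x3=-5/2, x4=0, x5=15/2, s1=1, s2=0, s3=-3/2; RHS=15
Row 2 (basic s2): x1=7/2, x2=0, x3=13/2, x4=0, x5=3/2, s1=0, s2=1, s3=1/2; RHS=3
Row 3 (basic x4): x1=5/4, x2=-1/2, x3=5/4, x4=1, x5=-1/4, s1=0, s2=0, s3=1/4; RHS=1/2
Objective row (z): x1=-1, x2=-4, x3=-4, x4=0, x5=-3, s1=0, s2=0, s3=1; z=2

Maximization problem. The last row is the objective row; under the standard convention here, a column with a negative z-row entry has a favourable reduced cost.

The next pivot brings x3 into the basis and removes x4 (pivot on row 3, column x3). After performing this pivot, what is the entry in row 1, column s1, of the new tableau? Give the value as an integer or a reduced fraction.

1

Pivot element is row 3, column x3: 5/4.
Normalize row 3: new (row 3, s1) = 0/(5/4) = 0.
row 1 ← row 1 − (-5/2)·(new row 3): 1 − (-5/2)·0 = 1.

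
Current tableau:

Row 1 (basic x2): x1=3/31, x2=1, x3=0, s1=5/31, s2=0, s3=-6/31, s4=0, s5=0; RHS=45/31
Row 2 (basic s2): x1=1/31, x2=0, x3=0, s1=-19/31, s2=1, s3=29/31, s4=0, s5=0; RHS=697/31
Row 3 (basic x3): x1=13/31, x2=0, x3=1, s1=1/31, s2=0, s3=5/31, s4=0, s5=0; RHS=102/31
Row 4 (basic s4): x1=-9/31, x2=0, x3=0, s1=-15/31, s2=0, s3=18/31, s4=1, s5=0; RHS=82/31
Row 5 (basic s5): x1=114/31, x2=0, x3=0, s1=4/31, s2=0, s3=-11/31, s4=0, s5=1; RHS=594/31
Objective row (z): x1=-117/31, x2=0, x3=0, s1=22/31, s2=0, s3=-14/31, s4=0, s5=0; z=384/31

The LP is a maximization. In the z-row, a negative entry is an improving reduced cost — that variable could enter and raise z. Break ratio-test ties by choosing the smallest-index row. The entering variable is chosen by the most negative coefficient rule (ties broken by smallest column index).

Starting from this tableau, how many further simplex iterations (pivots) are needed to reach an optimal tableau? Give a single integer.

2

pivot: x1 in, s5 out → z = 609/19
pivot: s3 in, x3 out → z = 840/23
No improving column remains; optimal.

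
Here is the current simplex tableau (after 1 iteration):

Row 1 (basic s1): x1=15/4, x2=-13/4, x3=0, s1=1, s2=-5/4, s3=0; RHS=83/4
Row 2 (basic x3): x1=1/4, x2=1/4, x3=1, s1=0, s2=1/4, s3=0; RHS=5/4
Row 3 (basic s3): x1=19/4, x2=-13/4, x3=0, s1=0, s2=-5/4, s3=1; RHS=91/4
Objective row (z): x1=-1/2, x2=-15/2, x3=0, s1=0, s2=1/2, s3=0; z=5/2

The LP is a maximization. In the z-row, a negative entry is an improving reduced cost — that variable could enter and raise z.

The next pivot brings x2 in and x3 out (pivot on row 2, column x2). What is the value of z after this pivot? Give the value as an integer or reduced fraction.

Minimum ratio for x2: (5/4)/(1/4) = 5.
z changes by −(z-row coeff of x2)·ratio = −(-15/2)·5 = 75/2.
New z = 5/2 + (75/2) = 40.

40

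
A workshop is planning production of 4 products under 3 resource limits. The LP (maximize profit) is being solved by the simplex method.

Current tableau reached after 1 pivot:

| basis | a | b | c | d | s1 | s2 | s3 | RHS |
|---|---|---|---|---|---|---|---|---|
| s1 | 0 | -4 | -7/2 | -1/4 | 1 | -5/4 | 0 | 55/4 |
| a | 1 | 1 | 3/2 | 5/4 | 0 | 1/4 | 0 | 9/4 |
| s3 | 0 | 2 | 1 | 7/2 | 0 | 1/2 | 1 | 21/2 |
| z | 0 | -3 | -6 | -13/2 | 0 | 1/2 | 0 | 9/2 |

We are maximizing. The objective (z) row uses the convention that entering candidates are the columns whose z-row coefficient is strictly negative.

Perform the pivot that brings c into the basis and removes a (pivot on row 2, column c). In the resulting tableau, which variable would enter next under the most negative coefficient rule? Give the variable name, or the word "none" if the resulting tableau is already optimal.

Pivot element 3/2. New z-row = old z-row − (-6)·(row 2/(3/2)).
Updated z-row coefficients: a: 4, b: 1, c: 0, d: -3/2, s1: 0, s2: 3/2, s3: 0.
The most negative is -3/2 in column d, so d would enter next.

d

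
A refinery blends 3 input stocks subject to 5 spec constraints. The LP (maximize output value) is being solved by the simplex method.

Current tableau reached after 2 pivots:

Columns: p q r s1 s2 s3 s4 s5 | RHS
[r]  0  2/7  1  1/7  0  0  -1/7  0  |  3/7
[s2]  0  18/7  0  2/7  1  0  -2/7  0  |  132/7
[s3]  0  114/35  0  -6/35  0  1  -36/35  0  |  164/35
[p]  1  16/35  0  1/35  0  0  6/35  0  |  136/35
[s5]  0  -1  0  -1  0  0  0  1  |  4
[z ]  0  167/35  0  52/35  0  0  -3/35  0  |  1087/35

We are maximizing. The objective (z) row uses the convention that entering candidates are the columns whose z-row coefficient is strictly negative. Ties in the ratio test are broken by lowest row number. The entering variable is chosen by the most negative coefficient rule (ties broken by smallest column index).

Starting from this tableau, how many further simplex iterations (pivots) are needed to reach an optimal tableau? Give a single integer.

1

pivot: s4 in, p out → z = 33
No improving column remains; optimal.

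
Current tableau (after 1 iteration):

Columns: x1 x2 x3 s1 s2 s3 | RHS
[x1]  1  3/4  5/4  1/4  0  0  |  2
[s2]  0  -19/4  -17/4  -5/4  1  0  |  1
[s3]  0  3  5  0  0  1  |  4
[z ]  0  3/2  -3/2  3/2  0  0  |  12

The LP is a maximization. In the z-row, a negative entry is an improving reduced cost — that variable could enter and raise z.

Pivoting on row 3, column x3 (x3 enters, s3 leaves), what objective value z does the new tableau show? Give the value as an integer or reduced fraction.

Minimum ratio for x3: 4/5 = 4/5.
z changes by −(z-row coeff of x3)·ratio = −(-3/2)·(4/5) = 6/5.
New z = 12 + (6/5) = 66/5.

66/5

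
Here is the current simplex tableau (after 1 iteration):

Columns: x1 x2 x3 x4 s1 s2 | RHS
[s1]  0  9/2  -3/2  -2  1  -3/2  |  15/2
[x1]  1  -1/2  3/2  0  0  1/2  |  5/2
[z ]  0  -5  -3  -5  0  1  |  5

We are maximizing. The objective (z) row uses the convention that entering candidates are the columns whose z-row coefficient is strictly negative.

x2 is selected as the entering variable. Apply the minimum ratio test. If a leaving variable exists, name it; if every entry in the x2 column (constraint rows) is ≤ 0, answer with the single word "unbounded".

s1

Ratios: row 1 (s1): (15/2)/(9/2) = 5/3; row 2 (x1): entry -1/2 ≤ 0, skip.
Minimum ratio is in the s1 row, so s1 leaves.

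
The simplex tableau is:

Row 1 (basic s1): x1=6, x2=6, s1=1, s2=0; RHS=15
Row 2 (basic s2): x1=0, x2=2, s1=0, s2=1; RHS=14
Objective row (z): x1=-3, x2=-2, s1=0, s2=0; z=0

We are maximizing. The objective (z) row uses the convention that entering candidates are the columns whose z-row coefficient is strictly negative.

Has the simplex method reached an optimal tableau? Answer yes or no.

no

Column x1 has objective-row coefficient -3, which is negative; an improving pivot exists, so not yet optimal.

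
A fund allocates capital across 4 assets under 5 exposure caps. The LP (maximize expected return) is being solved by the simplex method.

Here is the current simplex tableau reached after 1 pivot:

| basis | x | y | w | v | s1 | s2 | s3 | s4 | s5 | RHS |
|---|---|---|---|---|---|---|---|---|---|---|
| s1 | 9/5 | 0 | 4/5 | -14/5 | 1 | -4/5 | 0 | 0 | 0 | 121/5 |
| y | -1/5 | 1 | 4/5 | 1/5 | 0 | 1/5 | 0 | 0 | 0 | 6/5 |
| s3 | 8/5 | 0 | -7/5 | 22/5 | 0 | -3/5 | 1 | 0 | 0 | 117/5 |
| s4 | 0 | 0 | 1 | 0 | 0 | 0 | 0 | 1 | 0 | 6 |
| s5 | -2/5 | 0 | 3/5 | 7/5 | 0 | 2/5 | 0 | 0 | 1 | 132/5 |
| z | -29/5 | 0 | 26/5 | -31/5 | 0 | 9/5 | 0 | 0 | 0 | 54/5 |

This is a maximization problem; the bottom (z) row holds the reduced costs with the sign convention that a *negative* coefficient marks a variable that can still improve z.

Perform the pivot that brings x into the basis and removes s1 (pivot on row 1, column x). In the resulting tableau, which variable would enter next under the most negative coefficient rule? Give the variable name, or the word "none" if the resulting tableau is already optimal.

Pivot element 9/5. New z-row = old z-row − (-29/5)·(row 1/(9/5)).
Updated z-row coefficients: x: 0, y: 0, w: 70/9, v: -137/9, s1: 29/9, s2: -7/9, s3: 0, s4: 0, s5: 0.
The most negative is -137/9 in column v, so v would enter next.

v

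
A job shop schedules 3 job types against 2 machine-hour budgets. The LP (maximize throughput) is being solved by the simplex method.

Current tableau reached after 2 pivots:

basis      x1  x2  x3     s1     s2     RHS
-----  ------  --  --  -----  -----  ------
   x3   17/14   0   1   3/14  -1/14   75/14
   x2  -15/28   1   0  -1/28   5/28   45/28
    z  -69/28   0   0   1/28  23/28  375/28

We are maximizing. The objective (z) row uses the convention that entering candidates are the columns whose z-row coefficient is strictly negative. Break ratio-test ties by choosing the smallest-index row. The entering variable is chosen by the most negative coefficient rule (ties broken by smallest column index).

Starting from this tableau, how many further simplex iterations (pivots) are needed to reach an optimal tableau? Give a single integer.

1

pivot: x1 in, x3 out → z = 825/34
No improving column remains; optimal.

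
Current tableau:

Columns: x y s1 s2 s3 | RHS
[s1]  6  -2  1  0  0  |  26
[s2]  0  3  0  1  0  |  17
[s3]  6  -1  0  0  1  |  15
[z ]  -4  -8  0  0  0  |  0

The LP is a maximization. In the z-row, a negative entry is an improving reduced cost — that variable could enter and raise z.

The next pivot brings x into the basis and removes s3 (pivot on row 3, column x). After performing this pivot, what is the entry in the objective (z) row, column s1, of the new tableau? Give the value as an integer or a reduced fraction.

Pivot element is row 3, column x: 6.
Normalize row 3: new (row 3, s1) = 0/6 = 0.
z-row ← z-row − (-4)·(new row 3): 0 − (-4)·0 = 0.

0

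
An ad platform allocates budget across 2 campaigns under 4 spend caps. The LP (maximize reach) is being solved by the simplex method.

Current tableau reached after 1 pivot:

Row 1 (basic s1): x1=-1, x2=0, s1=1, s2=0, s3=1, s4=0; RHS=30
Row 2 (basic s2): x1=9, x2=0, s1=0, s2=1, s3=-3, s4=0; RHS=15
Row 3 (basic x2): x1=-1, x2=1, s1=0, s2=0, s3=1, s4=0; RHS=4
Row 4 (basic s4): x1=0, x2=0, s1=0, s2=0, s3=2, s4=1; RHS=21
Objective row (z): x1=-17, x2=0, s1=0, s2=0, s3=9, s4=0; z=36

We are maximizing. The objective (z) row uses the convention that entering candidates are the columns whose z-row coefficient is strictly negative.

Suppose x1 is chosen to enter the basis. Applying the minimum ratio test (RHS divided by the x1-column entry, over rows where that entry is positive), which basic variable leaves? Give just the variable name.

s2

Ratios: row 1 (s1): entry -1 ≤ 0, skip; row 2 (s2): 15/9 = 5/3; row 3 (x2): entry -1 ≤ 0, skip; row 4 (s4): entry 0 ≤ 0, skip.
Minimum ratio 5/3 is in the s2 row, so s2 leaves.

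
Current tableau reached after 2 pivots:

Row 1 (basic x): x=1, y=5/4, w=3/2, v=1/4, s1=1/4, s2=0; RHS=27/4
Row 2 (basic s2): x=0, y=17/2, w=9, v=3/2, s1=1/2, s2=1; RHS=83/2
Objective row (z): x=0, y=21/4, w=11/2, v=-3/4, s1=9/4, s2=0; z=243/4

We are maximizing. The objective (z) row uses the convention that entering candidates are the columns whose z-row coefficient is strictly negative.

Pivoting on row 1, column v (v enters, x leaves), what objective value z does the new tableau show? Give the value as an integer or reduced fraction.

81

Minimum ratio for v: (27/4)/(1/4) = 27.
z changes by −(z-row coeff of v)·ratio = −(-3/4)·27 = 81/4.
New z = 243/4 + (81/4) = 81.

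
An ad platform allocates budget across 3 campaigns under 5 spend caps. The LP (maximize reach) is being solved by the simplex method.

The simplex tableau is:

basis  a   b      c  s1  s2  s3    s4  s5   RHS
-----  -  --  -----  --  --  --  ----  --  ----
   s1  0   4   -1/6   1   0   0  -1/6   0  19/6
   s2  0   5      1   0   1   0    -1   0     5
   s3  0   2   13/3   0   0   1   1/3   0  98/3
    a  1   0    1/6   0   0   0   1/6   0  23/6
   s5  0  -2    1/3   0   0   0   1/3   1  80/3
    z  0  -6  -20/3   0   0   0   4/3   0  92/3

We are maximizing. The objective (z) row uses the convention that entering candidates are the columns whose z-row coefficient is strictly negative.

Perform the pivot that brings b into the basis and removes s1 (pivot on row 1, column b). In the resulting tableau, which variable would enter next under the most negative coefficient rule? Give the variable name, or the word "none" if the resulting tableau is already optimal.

c

Pivot element 4. New z-row = old z-row − (-6)·(row 1/4).
Updated z-row coefficients: a: 0, b: 0, c: -83/12, s1: 3/2, s2: 0, s3: 0, s4: 13/12, s5: 0.
The most negative is -83/12 in column c, so c would enter next.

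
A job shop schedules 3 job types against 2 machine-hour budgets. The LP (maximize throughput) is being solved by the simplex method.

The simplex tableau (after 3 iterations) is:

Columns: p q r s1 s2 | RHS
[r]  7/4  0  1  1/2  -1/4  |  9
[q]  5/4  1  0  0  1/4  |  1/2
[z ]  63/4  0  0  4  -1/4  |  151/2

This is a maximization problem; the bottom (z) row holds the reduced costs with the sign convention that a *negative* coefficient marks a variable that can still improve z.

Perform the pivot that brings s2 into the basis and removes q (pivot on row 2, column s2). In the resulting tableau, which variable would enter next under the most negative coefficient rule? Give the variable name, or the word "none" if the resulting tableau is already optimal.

Pivot element 1/4. New z-row = old z-row − (-1/4)·(row 2/(1/4)).
Updated z-row coefficients: p: 17, q: 1, r: 0, s1: 4, s2: 0.
No coefficient is strictly negative; the tableau after this pivot is optimal.

none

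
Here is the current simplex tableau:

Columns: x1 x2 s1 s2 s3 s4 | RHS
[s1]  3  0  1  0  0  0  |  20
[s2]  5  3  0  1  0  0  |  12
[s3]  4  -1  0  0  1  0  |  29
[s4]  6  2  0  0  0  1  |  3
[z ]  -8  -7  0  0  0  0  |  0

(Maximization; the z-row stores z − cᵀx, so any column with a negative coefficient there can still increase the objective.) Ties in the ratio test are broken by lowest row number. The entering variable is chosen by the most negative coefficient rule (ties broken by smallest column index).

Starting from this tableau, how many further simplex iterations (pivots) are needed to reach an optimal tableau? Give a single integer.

2

pivot: x1 in, s4 out → z = 4
pivot: x2 in, x1 out → z = 21/2
No improving column remains; optimal.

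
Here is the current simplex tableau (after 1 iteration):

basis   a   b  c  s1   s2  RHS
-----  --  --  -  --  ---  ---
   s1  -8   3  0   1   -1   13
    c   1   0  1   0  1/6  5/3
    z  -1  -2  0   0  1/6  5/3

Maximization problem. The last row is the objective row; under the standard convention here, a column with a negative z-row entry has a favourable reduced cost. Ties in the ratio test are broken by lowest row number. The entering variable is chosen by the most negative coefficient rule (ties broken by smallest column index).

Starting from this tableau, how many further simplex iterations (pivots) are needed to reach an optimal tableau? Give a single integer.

pivot: b in, s1 out → z = 31/3
pivot: a in, c out → z = 188/9
No improving column remains; optimal.

2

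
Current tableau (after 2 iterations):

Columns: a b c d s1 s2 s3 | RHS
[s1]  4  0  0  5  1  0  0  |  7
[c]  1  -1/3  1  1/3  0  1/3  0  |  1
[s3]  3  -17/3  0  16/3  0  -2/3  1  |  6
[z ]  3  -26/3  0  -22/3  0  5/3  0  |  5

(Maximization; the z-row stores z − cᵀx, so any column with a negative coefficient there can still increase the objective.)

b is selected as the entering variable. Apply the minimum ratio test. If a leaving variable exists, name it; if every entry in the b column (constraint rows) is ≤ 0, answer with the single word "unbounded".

unbounded

b-column entries: row 1: 0, row 2: -1/3, row 3: -17/3. All ≤ 0, so b can increase without bound; the LP is unbounded in this direction.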